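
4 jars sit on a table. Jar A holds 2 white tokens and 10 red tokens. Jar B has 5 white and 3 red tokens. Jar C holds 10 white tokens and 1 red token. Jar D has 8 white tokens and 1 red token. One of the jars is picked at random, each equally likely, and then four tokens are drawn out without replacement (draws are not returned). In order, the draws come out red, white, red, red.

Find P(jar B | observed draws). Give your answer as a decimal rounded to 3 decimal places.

Compute the likelihood of the observed sequence for each case: P(data | jar A) = (10/12)(2/11)(9/10)(8/9) = 0.12121; P(data | jar B) = (3/8)(5/7)(2/6)(1/5) = 0.017857; P(data | jar C) = (1/11)(10/10)(0/9) = 0; P(data | jar D) = (1/9)(8/8)(0/7) = 0.
Weighting by the prior gives 1/4 · 0.12121 = 0.030303, 1/4 · 0.017857 = 0.0044643, 1/4 · 0 = 0, 1/4 · 0 = 0; with total 0.034767.
Hence P(jar B | data) = (0.0044643) / (0.034767) = 0.1284.

0.128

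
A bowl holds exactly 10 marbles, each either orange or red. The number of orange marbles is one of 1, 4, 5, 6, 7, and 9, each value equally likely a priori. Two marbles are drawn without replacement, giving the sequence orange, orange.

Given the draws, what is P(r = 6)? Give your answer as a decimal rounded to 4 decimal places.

0.1705

Compute the likelihood of the observed sequence for each case: P(data | r = 1) = (1/10)(0/9) = 0; P(data | r = 4) = (4/10)(3/9) = 2/15; P(data | r = 5) = (5/10)(4/9) = 2/9; P(data | r = 6) = (6/10)(5/9) = 1/3; P(data | r = 7) = (7/10)(6/9) = 7/15; P(data | r = 9) = (9/10)(8/9) = 4/5.
Weighting by the prior gives 1/6 · 0 = 0, 1/6 · 2/15 = 1/45, 1/6 · 2/9 = 1/27, 1/6 · 1/3 = 1/18, 1/6 · 7/15 = 7/90, 1/6 · 4/5 = 2/15; summing to 44/135.
So P(r = 6 | data) = (1/18) / (44/135) = 15/88.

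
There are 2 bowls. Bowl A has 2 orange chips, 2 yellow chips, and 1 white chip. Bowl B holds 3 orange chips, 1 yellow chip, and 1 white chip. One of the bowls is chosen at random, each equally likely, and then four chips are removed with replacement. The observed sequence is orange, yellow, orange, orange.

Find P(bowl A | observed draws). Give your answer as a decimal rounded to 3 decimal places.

For each hypothesis, P(data | H) works out to: P(data | bowl A) = (2/5)(2/5)(2/5)(2/5) = 0.0256; P(data | bowl B) = (3/5)(1/5)(3/5)(3/5) = 0.0432.
Weighting by the prior gives 1/2 · 0.0256 = 0.0128, 1/2 · 0.0432 = 0.0216; with total 0.0344.
So P(bowl A | data) = (0.0128) / (0.0344) = 0.37209.

0.372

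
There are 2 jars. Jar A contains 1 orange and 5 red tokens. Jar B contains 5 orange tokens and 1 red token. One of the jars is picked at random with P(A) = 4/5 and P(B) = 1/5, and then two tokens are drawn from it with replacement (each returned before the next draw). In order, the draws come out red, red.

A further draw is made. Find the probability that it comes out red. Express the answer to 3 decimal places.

Compute the likelihood of the observed sequence for each case: P(data | jar A) = (5/6)(5/6) = 25/36; P(data | jar B) = (1/6)(1/6) = 1/36.
Multiplying each by its prior: 4/5 · 25/36 = 5/9, 1/5 · 1/36 = 1/180; summing to 101/180.
The posterior is then P(jar A | data) = 100/101, P(jar B | data) = 1/101.
Averaging over the posterior, P(red next | data) = (5/6)(100/101) + (1/6)(1/101) = 167/202.

0.827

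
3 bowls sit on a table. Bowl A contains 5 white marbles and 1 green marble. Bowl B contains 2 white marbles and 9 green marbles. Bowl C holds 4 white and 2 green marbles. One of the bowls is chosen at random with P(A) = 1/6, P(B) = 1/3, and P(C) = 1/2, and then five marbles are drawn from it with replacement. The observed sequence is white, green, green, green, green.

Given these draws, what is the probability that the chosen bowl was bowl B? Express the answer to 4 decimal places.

0.8654

Under each hypothesis, the probability of the observed sequence is: P(data | bowl A) = (5/6)(1/6)(1/6)(1/6)(1/6) = 0.000643; P(data | bowl B) = (2/11)(9/11)(9/11)(9/11)(9/11) = 0.081477; P(data | bowl C) = (4/6)(2/6)(2/6)(2/6)(2/6) = 0.0082305.
Weighting by the prior gives 1/6 · 0.000643 = 0.00010717, 1/3 · 0.081477 = 0.027159, 1/2 · 0.0082305 = 0.0041152; with total 0.031381.
Therefore the posterior P(bowl B | data) = (0.027159) / (0.031381) = 0.86545.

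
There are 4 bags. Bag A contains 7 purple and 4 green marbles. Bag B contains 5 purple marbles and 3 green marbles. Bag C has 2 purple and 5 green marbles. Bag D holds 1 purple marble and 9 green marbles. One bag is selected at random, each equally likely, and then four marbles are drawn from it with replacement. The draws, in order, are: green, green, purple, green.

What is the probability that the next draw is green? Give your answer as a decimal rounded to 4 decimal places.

0.6795

For each hypothesis, P(data | H) works out to: P(data | bag A) = (4/11)(4/11)(7/11)(4/11) = 0.030599; P(data | bag B) = (3/8)(3/8)(5/8)(3/8) = 0.032959; P(data | bag C) = (5/7)(5/7)(2/7)(5/7) = 0.10412; P(data | bag D) = (9/10)(9/10)(1/10)(9/10) = 0.0729.
The prior-weighted likelihoods are 1/4 · 0.030599 = 0.0076498, 1/4 · 0.032959 = 0.0082397, 1/4 · 0.10412 = 0.026031, 1/4 · 0.0729 = 0.018225; with total 0.060145.
The posterior is then P(bag A | data) = 0.12719, P(bag B | data) = 0.137, P(bag C | data) = 0.4328, P(bag D | data) = 0.30302.
So P(green next | data) = Σ P(green next | H) P(H | data) = (4/11)(0.12719) + (3/8)(0.137) + (5/7)(0.4328) + (9/10)(0.30302) = 0.67948.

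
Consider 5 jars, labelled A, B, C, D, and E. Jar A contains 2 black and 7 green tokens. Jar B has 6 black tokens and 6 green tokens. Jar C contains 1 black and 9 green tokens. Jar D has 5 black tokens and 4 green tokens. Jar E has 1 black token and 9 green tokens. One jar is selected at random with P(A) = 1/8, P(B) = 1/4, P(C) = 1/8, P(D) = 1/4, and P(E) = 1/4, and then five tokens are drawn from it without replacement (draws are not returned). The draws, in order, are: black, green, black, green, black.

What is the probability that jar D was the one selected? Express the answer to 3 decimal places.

For each hypothesis, P(data | H) works out to: P(data | jar A) = (2/9)(7/8)(1/7)(6/6)(0/5) = 0; P(data | jar B) = (6/12)(6/11)(5/10)(5/9)(4/8) = 0.037879; P(data | jar C) = (1/10)(9/9)(0/8) = 0; P(data | jar D) = (5/9)(4/8)(4/7)(3/6)(3/5) = 0.047619; P(data | jar E) = (1/10)(9/9)(0/8) = 0.
Weighting by the prior gives 1/8 · 0 = 0, 1/4 · 0.037879 = 0.0094697, 1/8 · 0 = 0, 1/4 · 0.047619 = 0.011905, 1/4 · 0 = 0; summing to 0.021374.
Therefore the posterior P(jar D | data) = (0.011905) / (0.021374) = 0.55696.

0.557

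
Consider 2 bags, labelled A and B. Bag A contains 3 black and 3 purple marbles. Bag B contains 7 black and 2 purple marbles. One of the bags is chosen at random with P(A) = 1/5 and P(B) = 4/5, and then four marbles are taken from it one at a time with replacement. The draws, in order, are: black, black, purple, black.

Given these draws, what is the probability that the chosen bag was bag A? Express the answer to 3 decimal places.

0.130

For each hypothesis, P(data | H) works out to: P(data | bag A) = (3/6)(3/6)(3/6)(3/6) = 0.0625; P(data | bag B) = (7/9)(7/9)(2/9)(7/9) = 0.10456.
Weighting by the prior gives 1/5 · 0.0625 = 0.0125, 4/5 · 0.10456 = 0.083646; these sum to 0.096146.
Therefore the posterior P(bag A | data) = (0.0125) / (0.096146) = 0.13001.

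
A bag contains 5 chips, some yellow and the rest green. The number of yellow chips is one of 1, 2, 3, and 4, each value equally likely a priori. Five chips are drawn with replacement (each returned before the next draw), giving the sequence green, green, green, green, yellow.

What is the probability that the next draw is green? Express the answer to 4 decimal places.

The likelihood of the observed sequence under each hypothesis: P(data | r = 1) = (4/5)(4/5)(4/5)(4/5)(1/5) = 0.08192; P(data | r = 2) = (3/5)(3/5)(3/5)(3/5)(2/5) = 0.05184; P(data | r = 3) = (2/5)(2/5)(2/5)(2/5)(3/5) = 0.01536; P(data | r = 4) = (1/5)(1/5)(1/5)(1/5)(4/5) = 0.00128.
The prior-weighted likelihoods are 1/4 · 0.08192 = 0.02048, 1/4 · 0.05184 = 0.01296, 1/4 · 0.01536 = 0.00384, 1/4 · 0.00128 = 0.00032; summing to 0.0376.
Normalising, the posterior is P(r = 1 | data) = 0.54468, P(r = 2 | data) = 0.34468, P(r = 3 | data) = 0.10213, P(r = 4 | data) = 0.0085106.
The predictive probability is P(green next | data) = (4/5)(0.54468) + (3/5)(0.34468) + (2/5)(0.10213) + (1/5)(0.0085106) = 0.68511.

0.6851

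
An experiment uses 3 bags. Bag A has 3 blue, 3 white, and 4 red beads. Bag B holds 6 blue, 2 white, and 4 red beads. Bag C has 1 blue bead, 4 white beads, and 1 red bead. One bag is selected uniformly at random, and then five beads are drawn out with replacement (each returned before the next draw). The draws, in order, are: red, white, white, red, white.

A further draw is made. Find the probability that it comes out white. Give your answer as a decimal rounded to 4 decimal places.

0.5257

Compute the likelihood of the observed sequence for each case: P(data | bag A) = (4/10)(3/10)(3/10)(4/10)(3/10) = 0.00432; P(data | bag B) = (4/12)(2/12)(2/12)(4/12)(2/12) = 0.0005144; P(data | bag C) = (1/6)(4/6)(4/6)(1/6)(4/6) = 0.0082305.
The prior-weighted likelihoods are 1/3 · 0.00432 = 0.00144, 1/3 · 0.0005144 = 0.00017147, 1/3 · 0.0082305 = 0.0027435; summing to 0.004355.
The posterior is then P(bag A | data) = 0.33066, P(bag B | data) = 0.039373, P(bag C | data) = 0.62997.
Averaging over the posterior, P(white next | data) = (3/10)(0.33066) + (1/6)(0.039373) + (2/3)(0.62997) = 0.52574.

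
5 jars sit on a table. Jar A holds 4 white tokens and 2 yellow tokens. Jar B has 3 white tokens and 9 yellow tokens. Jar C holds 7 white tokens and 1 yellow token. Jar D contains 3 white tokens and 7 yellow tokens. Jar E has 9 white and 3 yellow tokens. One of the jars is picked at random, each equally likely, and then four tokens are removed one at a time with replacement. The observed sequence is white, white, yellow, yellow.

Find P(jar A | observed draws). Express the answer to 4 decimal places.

Under each hypothesis, the probability of the observed sequence is: P(data | jar A) = (4/6)(4/6)(2/6)(2/6) = 0.049383; P(data | jar B) = (3/12)(3/12)(9/12)(9/12) = 0.035156; P(data | jar C) = (7/8)(7/8)(1/8)(1/8) = 0.011963; P(data | jar D) = (3/10)(3/10)(7/10)(7/10) = 0.0441; P(data | jar E) = (9/12)(9/12)(3/12)(3/12) = 0.035156.
Multiplying each by its prior: 1/5 · 0.049383 = 0.0098765, 1/5 · 0.035156 = 0.0070313, 1/5 · 0.011963 = 0.0023926, 1/5 · 0.0441 = 0.00882, 1/5 · 0.035156 = 0.0070313; these sum to 0.035152.
Hence P(jar A | data) = (0.0098765) / (0.035152) = 0.28097.

0.2810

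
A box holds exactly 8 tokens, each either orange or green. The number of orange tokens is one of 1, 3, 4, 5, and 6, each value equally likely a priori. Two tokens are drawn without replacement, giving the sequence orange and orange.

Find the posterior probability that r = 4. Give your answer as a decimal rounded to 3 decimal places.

For each hypothesis, P(data | H) works out to: P(data | r = 1) = (1/8)(0/7) = 0; P(data | r = 3) = (3/8)(2/7) = 3/28; P(data | r = 4) = (4/8)(3/7) = 3/14; P(data | r = 5) = (5/8)(4/7) = 5/14; P(data | r = 6) = (6/8)(5/7) = 15/28.
Multiplying each by its prior: 1/5 · 0 = 0, 1/5 · 3/28 = 3/140, 1/5 · 3/14 = 3/70, 1/5 · 5/14 = 1/14, 1/5 · 15/28 = 3/28; summing to 17/70.
Hence P(r = 4 | data) = (3/70) / (17/70) = 3/17.

0.176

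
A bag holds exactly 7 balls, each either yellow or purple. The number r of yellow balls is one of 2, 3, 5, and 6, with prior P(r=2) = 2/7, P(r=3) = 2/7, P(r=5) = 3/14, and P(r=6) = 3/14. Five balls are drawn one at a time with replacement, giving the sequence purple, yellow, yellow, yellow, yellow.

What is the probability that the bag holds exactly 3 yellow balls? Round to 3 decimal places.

0.140

Compute the likelihood of the observed sequence for each case: P(data | r = 2) = (5/7)(2/7)(2/7)(2/7)(2/7) = 0.0047599; P(data | r = 3) = (4/7)(3/7)(3/7)(3/7)(3/7) = 0.019278; P(data | r = 5) = (2/7)(5/7)(5/7)(5/7)(5/7) = 0.074374; P(data | r = 6) = (1/7)(6/7)(6/7)(6/7)(6/7) = 0.077111.
Multiplying each by its prior: 2/7 · 0.0047599 = 0.00136, 2/7 · 0.019278 = 0.0055079, 3/14 · 0.074374 = 0.015937, 3/14 · 0.077111 = 0.016524; summing to 0.039329.
So P(r = 3 | data) = (0.0055079) / (0.039329) = 0.14005.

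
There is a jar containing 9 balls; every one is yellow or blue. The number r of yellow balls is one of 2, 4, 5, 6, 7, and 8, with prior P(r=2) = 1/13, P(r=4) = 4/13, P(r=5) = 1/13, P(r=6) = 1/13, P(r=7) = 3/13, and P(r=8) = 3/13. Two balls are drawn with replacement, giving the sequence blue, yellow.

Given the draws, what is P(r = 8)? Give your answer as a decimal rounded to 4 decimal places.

0.1212

Under each hypothesis, the probability of the observed sequence is: P(data | r = 2) = (7/9)(2/9) = 0.17284; P(data | r = 4) = (5/9)(4/9) = 0.24691; P(data | r = 5) = (4/9)(5/9) = 0.24691; P(data | r = 6) = (3/9)(6/9) = 0.22222; P(data | r = 7) = (2/9)(7/9) = 0.17284; P(data | r = 8) = (1/9)(8/9) = 0.098765.
Weighting by the prior gives 1/13 · 0.17284 = 0.013295, 4/13 · 0.24691 = 0.075973, 1/13 · 0.24691 = 0.018993, 1/13 · 0.22222 = 0.017094, 3/13 · 0.17284 = 0.039886, 3/13 · 0.098765 = 0.022792; summing to 0.18803.
So P(r = 8 | data) = (0.022792) / (0.18803) = 0.12121.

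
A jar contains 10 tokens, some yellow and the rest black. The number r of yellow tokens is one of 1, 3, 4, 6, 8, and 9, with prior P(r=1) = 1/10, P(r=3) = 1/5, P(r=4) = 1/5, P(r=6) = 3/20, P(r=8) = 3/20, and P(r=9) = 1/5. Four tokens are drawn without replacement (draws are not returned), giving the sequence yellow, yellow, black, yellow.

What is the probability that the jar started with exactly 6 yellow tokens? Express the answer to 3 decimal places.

For each hypothesis, P(data | H) works out to: P(data | r = 1) = (1/10)(0/9) = 0; P(data | r = 3) = (3/10)(2/9)(7/8)(1/7) = 1/120; P(data | r = 4) = (4/10)(3/9)(6/8)(2/7) = 1/35; P(data | r = 6) = (6/10)(5/9)(4/8)(4/7) = 2/21; P(data | r = 8) = (8/10)(7/9)(2/8)(6/7) = 2/15; P(data | r = 9) = (9/10)(8/9)(1/8)(7/7) = 1/10.
The prior-weighted likelihoods are 1/10 · 0 = 0, 1/5 · 1/120 = 1/600, 1/5 · 1/35 = 1/175, 3/20 · 2/21 = 1/70, 3/20 · 2/15 = 1/50, 1/5 · 1/10 = 1/50; these sum to 37/600.
Hence P(r = 6 | data) = (1/70) / (37/600) = 60/259.

0.232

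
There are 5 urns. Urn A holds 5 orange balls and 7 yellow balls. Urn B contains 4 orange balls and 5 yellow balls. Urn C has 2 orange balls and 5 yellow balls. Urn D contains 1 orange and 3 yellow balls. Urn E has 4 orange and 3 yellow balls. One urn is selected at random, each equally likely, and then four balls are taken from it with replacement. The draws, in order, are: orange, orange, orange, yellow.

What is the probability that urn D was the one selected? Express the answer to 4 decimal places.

0.0588

For each hypothesis, P(data | H) works out to: P(data | urn A) = (5/12)(5/12)(5/12)(7/12) = 0.042197; P(data | urn B) = (4/9)(4/9)(4/9)(5/9) = 0.048773; P(data | urn C) = (2/7)(2/7)(2/7)(5/7) = 0.01666; P(data | urn D) = (1/4)(1/4)(1/4)(3/4) = 0.011719; P(data | urn E) = (4/7)(4/7)(4/7)(3/7) = 0.079967.
The prior-weighted likelihoods are 1/5 · 0.042197 = 0.0084394, 1/5 · 0.048773 = 0.0097546, 1/5 · 0.01666 = 0.0033319, 1/5 · 0.011719 = 0.0023437, 1/5 · 0.079967 = 0.015993; with total 0.039863.
Hence P(urn D | data) = (0.0023437) / (0.039863) = 0.058795.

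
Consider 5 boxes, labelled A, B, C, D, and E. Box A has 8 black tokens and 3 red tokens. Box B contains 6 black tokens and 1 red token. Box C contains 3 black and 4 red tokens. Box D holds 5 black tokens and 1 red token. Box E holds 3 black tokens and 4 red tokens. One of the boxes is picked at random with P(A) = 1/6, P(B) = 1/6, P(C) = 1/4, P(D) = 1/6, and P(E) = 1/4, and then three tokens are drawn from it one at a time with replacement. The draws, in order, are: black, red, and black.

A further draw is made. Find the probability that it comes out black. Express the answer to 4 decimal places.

Under each hypothesis, the probability of the observed sequence is: P(data | box A) = (8/11)(3/11)(8/11) = 0.14425; P(data | box B) = (6/7)(1/7)(6/7) = 0.10496; P(data | box C) = (3/7)(4/7)(3/7) = 0.10496; P(data | box D) = (5/6)(1/6)(5/6) = 0.11574; P(data | box E) = (3/7)(4/7)(3/7) = 0.10496.
The prior-weighted likelihoods are 1/6 · 0.14425 = 0.024042, 1/6 · 0.10496 = 0.017493, 1/4 · 0.10496 = 0.026239, 1/6 · 0.11574 = 0.01929, 1/4 · 0.10496 = 0.026239; with total 0.1133.
Dividing through by the total gives posterior P(box A | data) = 0.21219, P(box B | data) = 0.15439, P(box C | data) = 0.23158, P(box D | data) = 0.17025, P(box E | data) = 0.23158.
Averaging over the posterior, P(black next | data) = (8/11)(0.21219) + (6/7)(0.15439) + (3/7)(0.23158) + (5/6)(0.17025) + (3/7)(0.23158) = 0.62703.

0.6270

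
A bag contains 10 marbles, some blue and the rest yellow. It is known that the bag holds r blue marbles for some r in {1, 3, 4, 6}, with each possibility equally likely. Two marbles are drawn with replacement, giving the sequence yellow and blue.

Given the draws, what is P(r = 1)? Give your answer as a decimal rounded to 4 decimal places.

Under each hypothesis, the probability of the observed sequence is: P(data | r = 1) = (9/10)(1/10) = 9/100; P(data | r = 3) = (7/10)(3/10) = 21/100; P(data | r = 4) = (6/10)(4/10) = 6/25; P(data | r = 6) = (4/10)(6/10) = 6/25.
Multiplying each by its prior: 1/4 · 9/100 = 9/400, 1/4 · 21/100 = 21/400, 1/4 · 6/25 = 3/50, 1/4 · 6/25 = 3/50; summing to 39/200.
Therefore the posterior P(r = 1 | data) = (9/400) / (39/200) = 3/26.

0.1154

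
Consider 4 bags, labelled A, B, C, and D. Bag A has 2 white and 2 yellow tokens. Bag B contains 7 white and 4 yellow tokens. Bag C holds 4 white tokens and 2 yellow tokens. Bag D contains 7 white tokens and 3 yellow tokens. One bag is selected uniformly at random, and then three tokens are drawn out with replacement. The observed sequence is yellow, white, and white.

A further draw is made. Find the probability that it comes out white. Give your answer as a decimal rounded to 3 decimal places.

The likelihood of the observed sequence under each hypothesis: P(data | bag A) = (2/4)(2/4)(2/4) = 0.125; P(data | bag B) = (4/11)(7/11)(7/11) = 0.14726; P(data | bag C) = (2/6)(4/6)(4/6) = 0.14815; P(data | bag D) = (3/10)(7/10)(7/10) = 0.147.
The prior-weighted likelihoods are 1/4 · 0.125 = 0.03125, 1/4 · 0.14726 = 0.036814, 1/4 · 0.14815 = 0.037037, 1/4 · 0.147 = 0.03675; with total 0.14185.
The posterior is then P(bag A | data) = 0.2203, P(bag B | data) = 0.25953, P(bag C | data) = 0.2611, P(bag D | data) = 0.25907.
So P(white next | data) = Σ P(white next | H) P(H | data) = (1/2)(0.2203) + (7/11)(0.25953) + (2/3)(0.2611) + (7/10)(0.25907) = 0.63072.

0.631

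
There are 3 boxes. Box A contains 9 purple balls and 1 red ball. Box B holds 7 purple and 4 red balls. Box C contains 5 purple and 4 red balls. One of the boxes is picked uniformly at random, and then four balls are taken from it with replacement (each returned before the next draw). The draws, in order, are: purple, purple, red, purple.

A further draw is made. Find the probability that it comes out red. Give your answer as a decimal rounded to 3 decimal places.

The likelihood of the observed sequence under each hypothesis: P(data | box A) = (9/10)(9/10)(1/10)(9/10) = 0.0729; P(data | box B) = (7/11)(7/11)(4/11)(7/11) = 0.093709; P(data | box C) = (5/9)(5/9)(4/9)(5/9) = 0.076208.
Weighting by the prior gives 1/3 · 0.0729 = 0.0243, 1/3 · 0.093709 = 0.031236, 1/3 · 0.076208 = 0.025403; summing to 0.080939.
Normalising, the posterior is P(box A | data) = 0.30023, P(box B | data) = 0.38593, P(box C | data) = 0.31385.
The predictive probability is P(red next | data) = (1/10)(0.30023) + (4/11)(0.38593) + (4/9)(0.31385) = 0.30985.

0.310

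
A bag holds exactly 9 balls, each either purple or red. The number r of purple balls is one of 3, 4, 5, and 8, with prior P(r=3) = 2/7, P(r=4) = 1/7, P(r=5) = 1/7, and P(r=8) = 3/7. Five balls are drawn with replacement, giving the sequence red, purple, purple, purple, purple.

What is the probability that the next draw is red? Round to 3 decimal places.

0.225

Compute the likelihood of the observed sequence for each case: P(data | r = 3) = (6/9)(3/9)(3/9)(3/9)(3/9) = 0.0082305; P(data | r = 4) = (5/9)(4/9)(4/9)(4/9)(4/9) = 0.021677; P(data | r = 5) = (4/9)(5/9)(5/9)(5/9)(5/9) = 0.042338; P(data | r = 8) = (1/9)(8/9)(8/9)(8/9)(8/9) = 0.069366.
Weighting by the prior gives 2/7 · 0.0082305 = 0.0023516, 1/7 · 0.021677 = 0.0030967, 1/7 · 0.042338 = 0.0060482, 3/7 · 0.069366 = 0.029728; summing to 0.041225.
Normalising, the posterior is P(r = 3 | data) = 0.057042, P(r = 4 | data) = 0.075117, P(r = 5 | data) = 0.14671, P(r = 8 | data) = 0.72113.
The predictive probability is P(red next | data) = (2/3)(0.057042) + (5/9)(0.075117) + (4/9)(0.14671) + (1/9)(0.72113) = 0.22509.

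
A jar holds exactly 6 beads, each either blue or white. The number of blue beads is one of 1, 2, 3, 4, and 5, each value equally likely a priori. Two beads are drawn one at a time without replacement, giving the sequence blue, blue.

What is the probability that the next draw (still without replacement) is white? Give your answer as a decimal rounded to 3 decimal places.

0.438

Compute the likelihood of the observed sequence for each case: P(data | r = 1) = (1/6)(0/5) = 0; P(data | r = 2) = (2/6)(1/5) = 1/15; P(data | r = 3) = (3/6)(2/5) = 1/5; P(data | r = 4) = (4/6)(3/5) = 2/5; P(data | r = 5) = (5/6)(4/5) = 2/3.
Multiplying each by its prior: 1/5 · 0 = 0, 1/5 · 1/15 = 1/75, 1/5 · 1/5 = 1/25, 1/5 · 2/5 = 2/25, 1/5 · 2/3 = 2/15; these sum to 4/15.
Dividing through by the total gives posterior P(r = 1 | data) = 0, P(r = 2 | data) = 1/20, P(r = 3 | data) = 3/20, P(r = 4 | data) = 3/10, P(r = 5 | data) = 1/2.
Averaging over the posterior, P(white next | data) = (1)(1/20) + (3/4)(3/20) + (1/2)(3/10) + (1/4)(1/2) = 7/16.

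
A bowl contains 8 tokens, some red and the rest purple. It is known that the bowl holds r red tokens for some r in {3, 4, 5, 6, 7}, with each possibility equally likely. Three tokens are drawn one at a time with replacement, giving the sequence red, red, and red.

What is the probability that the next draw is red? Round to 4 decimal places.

0.7515

The likelihood of the observed sequence under each hypothesis: P(data | r = 3) = (3/8)(3/8)(3/8) = 0.052734; P(data | r = 4) = (4/8)(4/8)(4/8) = 0.125; P(data | r = 5) = (5/8)(5/8)(5/8) = 0.24414; P(data | r = 6) = (6/8)(6/8)(6/8) = 0.42188; P(data | r = 7) = (7/8)(7/8)(7/8) = 0.66992.
The prior-weighted likelihoods are 1/5 · 0.052734 = 0.010547, 1/5 · 0.125 = 0.025, 1/5 · 0.24414 = 0.048828, 1/5 · 0.42188 = 0.084375, 1/5 · 0.66992 = 0.13398; summing to 0.30273.
Dividing through by the total gives posterior P(r = 3 | data) = 0.034839, P(r = 4 | data) = 0.082581, P(r = 5 | data) = 0.16129, P(r = 6 | data) = 0.27871, P(r = 7 | data) = 0.44258.
Averaging over the posterior, P(red next | data) = (3/8)(0.034839) + (1/2)(0.082581) + (5/8)(0.16129) + (3/4)(0.27871) + (7/8)(0.44258) = 0.75145.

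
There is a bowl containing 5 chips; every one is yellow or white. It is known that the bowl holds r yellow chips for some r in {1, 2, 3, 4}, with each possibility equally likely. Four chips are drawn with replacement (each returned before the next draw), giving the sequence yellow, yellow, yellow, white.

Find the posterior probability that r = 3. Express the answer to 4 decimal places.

0.3699

Under each hypothesis, the probability of the observed sequence is: P(data | r = 1) = (1/5)(1/5)(1/5)(4/5) = 0.0064; P(data | r = 2) = (2/5)(2/5)(2/5)(3/5) = 0.0384; P(data | r = 3) = (3/5)(3/5)(3/5)(2/5) = 0.0864; P(data | r = 4) = (4/5)(4/5)(4/5)(1/5) = 0.1024.
Weighting by the prior gives 1/4 · 0.0064 = 0.0016, 1/4 · 0.0384 = 0.0096, 1/4 · 0.0864 = 0.0216, 1/4 · 0.1024 = 0.0256; these sum to 0.0584.
Therefore the posterior P(r = 3 | data) = (0.0216) / (0.0584) = 0.36986.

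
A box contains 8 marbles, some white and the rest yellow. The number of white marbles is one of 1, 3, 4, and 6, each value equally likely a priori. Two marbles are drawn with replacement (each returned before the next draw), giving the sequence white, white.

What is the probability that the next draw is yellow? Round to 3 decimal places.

Compute the likelihood of the observed sequence for each case: P(data | r = 1) = (1/8)(1/8) = 1/64; P(data | r = 3) = (3/8)(3/8) = 9/64; P(data | r = 4) = (4/8)(4/8) = 1/4; P(data | r = 6) = (6/8)(6/8) = 9/16.
Weighting by the prior gives 1/4 · 1/64 = 1/256, 1/4 · 9/64 = 9/256, 1/4 · 1/4 = 1/16, 1/4 · 9/16 = 9/64; with total 31/128.
The posterior is then P(r = 1 | data) = 1/62, P(r = 3 | data) = 9/62, P(r = 4 | data) = 8/31, P(r = 6 | data) = 18/31.
Averaging over the posterior, P(yellow next | data) = (7/8)(1/62) + (5/8)(9/62) + (1/2)(8/31) + (1/4)(18/31) = 47/124.

0.379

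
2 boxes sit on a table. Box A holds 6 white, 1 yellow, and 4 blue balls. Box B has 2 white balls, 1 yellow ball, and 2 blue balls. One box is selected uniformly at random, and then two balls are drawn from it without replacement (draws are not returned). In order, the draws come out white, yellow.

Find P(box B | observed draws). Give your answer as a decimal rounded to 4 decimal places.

0.6471

Compute the likelihood of the observed sequence for each case: P(data | box A) = (6/11)(1/10) = 3/55; P(data | box B) = (2/5)(1/4) = 1/10.
Multiplying each by its prior: 1/2 · 3/55 = 3/110, 1/2 · 1/10 = 1/20; with total 17/220.
Therefore the posterior P(box B | data) = (1/20) / (17/220) = 11/17.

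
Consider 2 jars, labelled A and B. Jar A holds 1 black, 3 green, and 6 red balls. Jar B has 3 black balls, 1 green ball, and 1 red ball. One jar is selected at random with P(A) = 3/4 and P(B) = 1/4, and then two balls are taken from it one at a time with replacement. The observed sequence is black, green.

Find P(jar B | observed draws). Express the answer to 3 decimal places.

The likelihood of the observed sequence under each hypothesis: P(data | jar A) = (1/10)(3/10) = 3/100; P(data | jar B) = (3/5)(1/5) = 3/25.
Multiplying each by its prior: 3/4 · 3/100 = 9/400, 1/4 · 3/25 = 3/100; with total 21/400.
Therefore the posterior P(jar B | data) = (3/100) / (21/400) = 4/7.

0.571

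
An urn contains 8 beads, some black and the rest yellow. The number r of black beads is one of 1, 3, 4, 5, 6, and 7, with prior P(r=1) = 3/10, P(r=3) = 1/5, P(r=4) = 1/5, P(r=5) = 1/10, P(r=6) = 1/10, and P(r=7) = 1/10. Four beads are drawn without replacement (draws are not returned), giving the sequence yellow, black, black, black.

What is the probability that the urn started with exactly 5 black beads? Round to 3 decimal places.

Under each hypothesis, the probability of the observed sequence is: P(data | r = 1) = (7/8)(1/7)(0/6) = 0; P(data | r = 3) = (5/8)(3/7)(2/6)(1/5) = 1/56; P(data | r = 4) = (4/8)(4/7)(3/6)(2/5) = 2/35; P(data | r = 5) = (3/8)(5/7)(4/6)(3/5) = 3/28; P(data | r = 6) = (2/8)(6/7)(5/6)(4/5) = 1/7; P(data | r = 7) = (1/8)(7/7)(6/6)(5/5) = 1/8.
The prior-weighted likelihoods are 3/10 · 0 = 0, 1/5 · 1/56 = 1/280, 1/5 · 2/35 = 2/175, 1/10 · 3/28 = 3/280, 1/10 · 1/7 = 1/70, 1/10 · 1/8 = 1/80; summing to 21/400.
By Bayes' rule, P(r = 5 | data) = (3/280) / (21/400) = 10/49.

0.204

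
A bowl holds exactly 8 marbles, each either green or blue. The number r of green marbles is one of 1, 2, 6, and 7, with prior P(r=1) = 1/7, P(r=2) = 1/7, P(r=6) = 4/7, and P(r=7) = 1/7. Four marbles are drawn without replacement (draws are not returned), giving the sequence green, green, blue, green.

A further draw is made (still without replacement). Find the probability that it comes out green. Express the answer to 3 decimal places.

0.795

The likelihood of the observed sequence under each hypothesis: P(data | r = 1) = (1/8)(0/7) = 0; P(data | r = 2) = (2/8)(1/7)(6/6)(0/5) = 0; P(data | r = 6) = (6/8)(5/7)(2/6)(4/5) = 1/7; P(data | r = 7) = (7/8)(6/7)(1/6)(5/5) = 1/8.
The prior-weighted likelihoods are 1/7 · 0 = 0, 1/7 · 0 = 0, 4/7 · 1/7 = 4/49, 1/7 · 1/8 = 1/56; these sum to 39/392.
The posterior is then P(r = 1 | data) = 0, P(r = 2 | data) = 0, P(r = 6 | data) = 32/39, P(r = 7 | data) = 7/39.
So P(green next | data) = Σ P(green next | H) P(H | data) = (3/4)(32/39) + (1)(7/39) = 31/39.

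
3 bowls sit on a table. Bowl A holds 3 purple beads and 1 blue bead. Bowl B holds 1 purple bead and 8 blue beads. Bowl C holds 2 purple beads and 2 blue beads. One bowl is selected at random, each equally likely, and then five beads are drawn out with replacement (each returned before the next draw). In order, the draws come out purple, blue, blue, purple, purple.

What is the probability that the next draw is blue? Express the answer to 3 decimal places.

0.395

The likelihood of the observed sequence under each hypothesis: P(data | bowl A) = (3/4)(1/4)(1/4)(3/4)(3/4) = 0.026367; P(data | bowl B) = (1/9)(8/9)(8/9)(1/9)(1/9) = 0.0010838; P(data | bowl C) = (2/4)(2/4)(2/4)(2/4)(2/4) = 0.03125.
The prior-weighted likelihoods are 1/3 · 0.026367 = 0.0087891, 1/3 · 0.0010838 = 0.00036128, 1/3 · 0.03125 = 0.010417; these sum to 0.019567.
Normalising, the posterior is P(bowl A | data) = 0.44918, P(bowl B | data) = 0.018464, P(bowl C | data) = 0.53236.
The predictive probability is P(blue next | data) = (1/4)(0.44918) + (8/9)(0.018464) + (1/2)(0.53236) = 0.39489.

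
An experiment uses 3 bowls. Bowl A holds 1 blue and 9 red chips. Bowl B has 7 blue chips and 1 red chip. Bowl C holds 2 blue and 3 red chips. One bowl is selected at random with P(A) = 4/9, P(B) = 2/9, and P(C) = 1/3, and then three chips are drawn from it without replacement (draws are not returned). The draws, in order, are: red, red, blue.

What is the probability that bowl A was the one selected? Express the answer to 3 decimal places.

For each hypothesis, P(data | H) works out to: P(data | bowl A) = (9/10)(8/9)(1/8) = 1/10; P(data | bowl B) = (1/8)(0/7) = 0; P(data | bowl C) = (3/5)(2/4)(2/3) = 1/5.
Multiplying each by its prior: 4/9 · 1/10 = 2/45, 2/9 · 0 = 0, 1/3 · 1/5 = 1/15; with total 1/9.
So P(bowl A | data) = (2/45) / (1/9) = 2/5.

0.400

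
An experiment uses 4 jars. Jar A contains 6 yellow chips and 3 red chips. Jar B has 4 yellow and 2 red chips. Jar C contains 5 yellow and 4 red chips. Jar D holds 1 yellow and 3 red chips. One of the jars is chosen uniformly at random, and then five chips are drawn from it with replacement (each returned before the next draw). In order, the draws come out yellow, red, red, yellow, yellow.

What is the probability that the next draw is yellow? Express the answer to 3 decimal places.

0.598

For each hypothesis, P(data | H) works out to: P(data | jar A) = (6/9)(3/9)(3/9)(6/9)(6/9) = 0.032922; P(data | jar B) = (4/6)(2/6)(2/6)(4/6)(4/6) = 0.032922; P(data | jar C) = (5/9)(4/9)(4/9)(5/9)(5/9) = 0.03387; P(data | jar D) = (1/4)(3/4)(3/4)(1/4)(1/4) = 0.0087891.
The prior-weighted likelihoods are 1/4 · 0.032922 = 0.0082305, 1/4 · 0.032922 = 0.0082305, 1/4 · 0.03387 = 0.0084675, 1/4 · 0.0087891 = 0.0021973; with total 0.027126.
Normalising, the posterior is P(jar A | data) = 0.30342, P(jar B | data) = 0.30342, P(jar C | data) = 0.31216, P(jar D | data) = 0.081003.
So P(yellow next | data) = Σ P(yellow next | H) P(H | data) = (2/3)(0.30342) + (2/3)(0.30342) + (5/9)(0.31216) + (1/4)(0.081003) = 0.59823.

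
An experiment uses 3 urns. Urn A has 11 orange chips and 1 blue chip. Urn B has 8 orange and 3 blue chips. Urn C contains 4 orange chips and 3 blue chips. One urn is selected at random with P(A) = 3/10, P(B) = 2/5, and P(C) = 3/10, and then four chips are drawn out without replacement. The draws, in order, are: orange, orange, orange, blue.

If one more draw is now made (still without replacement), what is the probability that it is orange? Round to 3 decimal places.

The likelihood of the observed sequence under each hypothesis: P(data | urn A) = (11/12)(10/11)(9/10)(1/9) = 0.083333; P(data | urn B) = (8/11)(7/10)(6/9)(3/8) = 0.12727; P(data | urn C) = (4/7)(3/6)(2/5)(3/4) = 0.085714.
Multiplying each by its prior: 3/10 · 0.083333 = 0.025, 2/5 · 0.12727 = 0.050909, 3/10 · 0.085714 = 0.025714; these sum to 0.10162.
The posterior is then P(urn A | data) = 0.24601, P(urn B | data) = 0.50096, P(urn C | data) = 0.25304.
So P(orange next | data) = Σ P(orange next | H) P(H | data) = (1)(0.24601) + (5/7)(0.50096) + (1/3)(0.25304) = 0.68818.

0.688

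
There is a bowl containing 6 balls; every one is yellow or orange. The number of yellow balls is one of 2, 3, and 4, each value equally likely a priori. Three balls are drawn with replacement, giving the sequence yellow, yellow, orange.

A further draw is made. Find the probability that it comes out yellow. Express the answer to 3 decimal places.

Compute the likelihood of the observed sequence for each case: P(data | r = 2) = (2/6)(2/6)(4/6) = 2/27; P(data | r = 3) = (3/6)(3/6)(3/6) = 1/8; P(data | r = 4) = (4/6)(4/6)(2/6) = 4/27.
Weighting by the prior gives 1/3 · 2/27 = 2/81, 1/3 · 1/8 = 1/24, 1/3 · 4/27 = 4/81; with total 25/216.
The posterior is then P(r = 2 | data) = 16/75, P(r = 3 | data) = 9/25, P(r = 4 | data) = 32/75.
The predictive probability is P(yellow next | data) = (1/3)(16/75) + (1/2)(9/25) + (2/3)(32/75) = 241/450.

0.536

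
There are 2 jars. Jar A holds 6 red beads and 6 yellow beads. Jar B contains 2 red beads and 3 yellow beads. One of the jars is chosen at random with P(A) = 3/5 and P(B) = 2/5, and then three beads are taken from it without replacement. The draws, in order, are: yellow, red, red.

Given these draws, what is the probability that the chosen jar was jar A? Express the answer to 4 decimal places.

0.6716

Compute the likelihood of the observed sequence for each case: P(data | jar A) = (6/12)(6/11)(5/10) = 3/22; P(data | jar B) = (3/5)(2/4)(1/3) = 1/10.
Multiplying each by its prior: 3/5 · 3/22 = 9/110, 2/5 · 1/10 = 1/25; summing to 67/550.
Hence P(jar A | data) = (9/110) / (67/550) = 45/67.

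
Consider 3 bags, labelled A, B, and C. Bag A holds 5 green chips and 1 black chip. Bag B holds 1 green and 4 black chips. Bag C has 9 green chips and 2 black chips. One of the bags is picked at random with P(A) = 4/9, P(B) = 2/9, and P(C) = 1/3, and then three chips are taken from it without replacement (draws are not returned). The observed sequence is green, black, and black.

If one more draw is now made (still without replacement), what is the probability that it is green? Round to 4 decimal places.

For each hypothesis, P(data | H) works out to: P(data | bag A) = (5/6)(1/5)(0/4) = 0; P(data | bag B) = (1/5)(4/4)(3/3) = 1/5; P(data | bag C) = (9/11)(2/10)(1/9) = 1/55.
Weighting by the prior gives 4/9 · 0 = 0, 2/9 · 1/5 = 2/45, 1/3 · 1/55 = 1/165; these sum to 5/99.
Normalising, the posterior is P(bag A | data) = 0, P(bag B | data) = 22/25, P(bag C | data) = 3/25.
The predictive probability is P(green next | data) = (0)(22/25) + (1)(3/25) = 3/25.

0.1200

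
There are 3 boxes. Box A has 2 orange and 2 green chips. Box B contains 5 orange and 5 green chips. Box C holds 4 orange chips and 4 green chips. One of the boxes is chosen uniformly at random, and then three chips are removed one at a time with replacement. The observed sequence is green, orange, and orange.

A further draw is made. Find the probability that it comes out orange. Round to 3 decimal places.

0.500

The likelihood of the observed sequence under each hypothesis: P(data | box A) = (2/4)(2/4)(2/4) = 1/8; P(data | box B) = (5/10)(5/10)(5/10) = 1/8; P(data | box C) = (4/8)(4/8)(4/8) = 1/8.
The prior-weighted likelihoods are 1/3 · 1/8 = 1/24, 1/3 · 1/8 = 1/24, 1/3 · 1/8 = 1/24; with total 1/8.
The posterior is then P(box A | data) = 1/3, P(box B | data) = 1/3, P(box C | data) = 1/3.
Averaging over the posterior, P(orange next | data) = (1/2)(1/3) + (1/2)(1/3) + (1/2)(1/3) = 1/2.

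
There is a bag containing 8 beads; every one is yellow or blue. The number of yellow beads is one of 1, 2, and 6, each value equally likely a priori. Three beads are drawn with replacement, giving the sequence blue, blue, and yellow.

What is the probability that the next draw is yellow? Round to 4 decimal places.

0.2905

Compute the likelihood of the observed sequence for each case: P(data | r = 1) = (7/8)(7/8)(1/8) = 0.095703; P(data | r = 2) = (6/8)(6/8)(2/8) = 0.14062; P(data | r = 6) = (2/8)(2/8)(6/8) = 0.046875.
The prior-weighted likelihoods are 1/3 · 0.095703 = 0.031901, 1/3 · 0.14062 = 0.046875, 1/3 · 0.046875 = 0.015625; summing to 0.094401.
Dividing through by the total gives posterior P(r = 1 | data) = 0.33793, P(r = 2 | data) = 0.49655, P(r = 6 | data) = 0.16552.
So P(yellow next | data) = Σ P(yellow next | H) P(H | data) = (1/8)(0.33793) + (1/4)(0.49655) + (3/4)(0.16552) = 0.29052.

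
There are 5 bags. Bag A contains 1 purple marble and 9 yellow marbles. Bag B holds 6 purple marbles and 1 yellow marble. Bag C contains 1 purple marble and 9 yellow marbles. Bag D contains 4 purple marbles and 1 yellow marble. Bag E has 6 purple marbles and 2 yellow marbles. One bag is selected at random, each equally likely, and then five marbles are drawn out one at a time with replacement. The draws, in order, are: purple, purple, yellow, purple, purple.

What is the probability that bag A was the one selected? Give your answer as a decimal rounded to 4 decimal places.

0.0004

Compute the likelihood of the observed sequence for each case: P(data | bag A) = (1/10)(1/10)(9/10)(1/10)(1/10) = 9e-05; P(data | bag B) = (6/7)(6/7)(1/7)(6/7)(6/7) = 0.077111; P(data | bag C) = (1/10)(1/10)(9/10)(1/10)(1/10) = 9e-05; P(data | bag D) = (4/5)(4/5)(1/5)(4/5)(4/5) = 0.08192; P(data | bag E) = (6/8)(6/8)(2/8)(6/8)(6/8) = 0.079102.
The prior-weighted likelihoods are 1/5 · 9e-05 = 1.8e-05, 1/5 · 0.077111 = 0.015422, 1/5 · 9e-05 = 1.8e-05, 1/5 · 0.08192 = 0.016384, 1/5 · 0.079102 = 0.01582; with total 0.047662.
Hence P(bag A | data) = (1.8e-05) / (0.047662) = 0.00037766.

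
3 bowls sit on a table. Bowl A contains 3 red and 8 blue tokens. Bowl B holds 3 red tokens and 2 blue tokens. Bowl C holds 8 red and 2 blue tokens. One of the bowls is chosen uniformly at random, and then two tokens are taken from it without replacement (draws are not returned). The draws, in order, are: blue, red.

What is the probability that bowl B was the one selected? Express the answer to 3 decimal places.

For each hypothesis, P(data | H) works out to: P(data | bowl A) = (8/11)(3/10) = 0.21818; P(data | bowl B) = (2/5)(3/4) = 0.3; P(data | bowl C) = (2/10)(8/9) = 0.17778.
The prior-weighted likelihoods are 1/3 · 0.21818 = 0.072727, 1/3 · 0.3 = 0.1, 1/3 · 0.17778 = 0.059259; these sum to 0.23199.
By Bayes' rule, P(bowl B | data) = (0.1) / (0.23199) = 0.43106.

0.431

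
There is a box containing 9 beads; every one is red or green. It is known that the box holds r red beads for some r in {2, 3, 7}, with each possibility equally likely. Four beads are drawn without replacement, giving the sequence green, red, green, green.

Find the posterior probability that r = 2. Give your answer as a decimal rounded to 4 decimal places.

Under each hypothesis, the probability of the observed sequence is: P(data | r = 2) = (7/9)(2/8)(6/7)(5/6) = 5/36; P(data | r = 3) = (6/9)(3/8)(5/7)(4/6) = 5/42; P(data | r = 7) = (2/9)(7/8)(1/7)(0/6) = 0.
Multiplying each by its prior: 1/3 · 5/36 = 5/108, 1/3 · 5/42 = 5/126, 1/3 · 0 = 0; with total 65/756.
Hence P(r = 2 | data) = (5/108) / (65/756) = 7/13.

0.5385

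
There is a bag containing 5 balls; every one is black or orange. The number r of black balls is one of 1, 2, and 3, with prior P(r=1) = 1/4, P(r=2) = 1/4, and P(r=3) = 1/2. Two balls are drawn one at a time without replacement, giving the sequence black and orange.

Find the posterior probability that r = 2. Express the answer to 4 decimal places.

0.2727

For each hypothesis, P(data | H) works out to: P(data | r = 1) = (1/5)(4/4) = 1/5; P(data | r = 2) = (2/5)(3/4) = 3/10; P(data | r = 3) = (3/5)(2/4) = 3/10.
Weighting by the prior gives 1/4 · 1/5 = 1/20, 1/4 · 3/10 = 3/40, 1/2 · 3/10 = 3/20; summing to 11/40.
By Bayes' rule, P(r = 2 | data) = (3/40) / (11/40) = 3/11.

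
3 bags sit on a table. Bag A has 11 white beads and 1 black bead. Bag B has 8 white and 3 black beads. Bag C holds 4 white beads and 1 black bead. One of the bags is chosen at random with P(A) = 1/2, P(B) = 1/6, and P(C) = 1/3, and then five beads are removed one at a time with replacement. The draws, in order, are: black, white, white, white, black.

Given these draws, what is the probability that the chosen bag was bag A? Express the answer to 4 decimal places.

0.1874

For each hypothesis, P(data | H) works out to: P(data | bag A) = (1/12)(11/12)(11/12)(11/12)(1/12) = 0.005349; P(data | bag B) = (3/11)(8/11)(8/11)(8/11)(3/11) = 0.028612; P(data | bag C) = (1/5)(4/5)(4/5)(4/5)(1/5) = 0.02048.
Weighting by the prior gives 1/2 · 0.005349 = 0.0026745, 1/6 · 0.028612 = 0.0047687, 1/3 · 0.02048 = 0.0068267; these sum to 0.01427.
Hence P(bag A | data) = (0.0026745) / (0.01427) = 0.18742.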